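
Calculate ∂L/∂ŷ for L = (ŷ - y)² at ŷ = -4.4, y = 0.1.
∂L/∂ŷ = -9.0

∂L/∂ŷ = 2(ŷ - y) = 2(-4.4 - 0.1) = 2(-4.5) = -9.0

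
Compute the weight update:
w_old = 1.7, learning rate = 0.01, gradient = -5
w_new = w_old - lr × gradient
w_new = 1.75

w_new = w - η·∂L/∂w = 1.7 - 0.01×(-5) = 1.7 - (-0.05) = 1.75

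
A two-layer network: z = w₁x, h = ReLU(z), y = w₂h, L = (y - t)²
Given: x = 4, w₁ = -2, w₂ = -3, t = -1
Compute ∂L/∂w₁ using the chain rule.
∂L/∂w₁ = 0

Forward pass:
z = w₁x = -2×4 = -8
h = ReLU(-8) = 0
y = w₂h = -3×0 = 0

Backward pass:
∂L/∂y = 2(y - t) = 2(0 - -1) = 2
∂y/∂h = w₂ = -3
∂h/∂z = 0 (ReLU derivative)
∂z/∂w₁ = x = 4

∂L/∂w₁ = 2 × -3 × 0 × 4 = 0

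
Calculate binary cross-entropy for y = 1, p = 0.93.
L = 0.07257

L = -1·log(0.93) - 0·log(0.07) = -log(0.93) = 0.07257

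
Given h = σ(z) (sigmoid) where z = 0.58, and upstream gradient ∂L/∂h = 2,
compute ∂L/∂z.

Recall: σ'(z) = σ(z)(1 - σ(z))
∂L/∂z = 0.4602

σ(0.58) = 0.6411
σ'(0.58) = σ(0.58)(1 - σ(0.58)) = 0.6411 × 0.3589 = 0.2301
∂L/∂z = ∂L/∂h · σ'(z) = 2 × 0.2301 = 0.4602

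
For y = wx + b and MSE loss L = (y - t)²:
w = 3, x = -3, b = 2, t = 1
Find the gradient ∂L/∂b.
∂L/∂b = -16

y = wx + b = (3)(-3) + 2 = -7
∂L/∂y = 2(y - t) = 2(-7 - 1) = -16
∂y/∂b = 1
∂L/∂b = ∂L/∂y · ∂y/∂b = -16 × 1 = -16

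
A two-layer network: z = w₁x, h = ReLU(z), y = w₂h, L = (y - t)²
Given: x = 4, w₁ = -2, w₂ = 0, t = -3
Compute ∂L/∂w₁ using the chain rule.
∂L/∂w₁ = 0

Forward pass:
z = w₁x = -2×4 = -8
h = ReLU(-8) = 0
y = w₂h = 0×0 = 0

Backward pass:
∂L/∂y = 2(y - t) = 2(0 - -3) = 6
∂y/∂h = w₂ = 0
∂h/∂z = 0 (ReLU derivative)
∂z/∂w₁ = x = 4

∂L/∂w₁ = 6 × 0 × 0 × 4 = 0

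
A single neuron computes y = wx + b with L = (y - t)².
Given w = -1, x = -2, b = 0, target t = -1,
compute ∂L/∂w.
∂L/∂w = -12

y = wx + b = (-1)(-2) + 0 = 2
∂L/∂y = 2(y - t) = 2(2 - -1) = 6
∂y/∂w = x = -2
∂L/∂w = ∂L/∂y · ∂y/∂w = 6 × -2 = -12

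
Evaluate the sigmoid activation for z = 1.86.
0.8653

sigmoid(1.86) = 1/(1 + e^(-1.86)) = 1/(1 + 0.1557) = 0.8653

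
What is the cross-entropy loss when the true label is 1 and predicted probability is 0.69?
L = 0.3711

L = -1·log(0.69) - 0·log(0.31) = -log(0.69) = 0.3711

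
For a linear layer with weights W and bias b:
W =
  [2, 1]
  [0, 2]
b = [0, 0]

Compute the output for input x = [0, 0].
y = [0, 0]

Wx = [2×0 + 1×0, 0×0 + 2×0]
   = [0, 0]
y = Wx + b = [0 + 0, 0 + 0] = [0, 0]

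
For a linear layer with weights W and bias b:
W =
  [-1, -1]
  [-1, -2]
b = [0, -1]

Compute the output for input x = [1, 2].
y = [-3, -6]

Wx = [-1×1 + -1×2, -1×1 + -2×2]
   = [-3, -5]
y = Wx + b = [-3 + 0, -5 + -1] = [-3, -6]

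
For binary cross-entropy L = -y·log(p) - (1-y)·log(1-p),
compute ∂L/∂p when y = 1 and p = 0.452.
∂L/∂p = -2.212

∂L/∂p = -y/p + (1-y)/(1-p) = -1/0.452 + 0 = -2.212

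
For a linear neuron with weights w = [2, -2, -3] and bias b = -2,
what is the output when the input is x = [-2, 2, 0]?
y = -10

y = (2)(-2) + (-2)(2) + (-3)(0) + -2 = -10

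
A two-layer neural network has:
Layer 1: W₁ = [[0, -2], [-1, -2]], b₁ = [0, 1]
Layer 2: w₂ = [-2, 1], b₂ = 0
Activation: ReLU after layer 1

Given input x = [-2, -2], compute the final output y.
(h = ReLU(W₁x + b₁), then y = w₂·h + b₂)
y = -1

Layer 1 pre-activation: z₁ = [4, 7]
After ReLU: h = [4, 7]
Layer 2 output: y = -2×4 + 1×7 + 0 = -1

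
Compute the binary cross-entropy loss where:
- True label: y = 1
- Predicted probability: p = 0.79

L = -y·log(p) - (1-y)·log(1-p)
L = 0.2357

L = -1·log(0.79) - 0·log(0.21) = -log(0.79) = 0.2357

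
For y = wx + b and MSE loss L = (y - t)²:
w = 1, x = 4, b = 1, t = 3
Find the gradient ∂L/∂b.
∂L/∂b = 4

y = wx + b = (1)(4) + 1 = 5
∂L/∂y = 2(y - t) = 2(5 - 3) = 4
∂y/∂b = 1
∂L/∂b = ∂L/∂y · ∂y/∂b = 4 × 1 = 4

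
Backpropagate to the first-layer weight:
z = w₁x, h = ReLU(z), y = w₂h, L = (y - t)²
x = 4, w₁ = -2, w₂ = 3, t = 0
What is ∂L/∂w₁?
∂L/∂w₁ = 0

Forward pass:
z = w₁x = -2×4 = -8
h = ReLU(-8) = 0
y = w₂h = 3×0 = 0

Backward pass:
∂L/∂y = 2(y - t) = 2(0 - 0) = 0
∂y/∂h = w₂ = 3
∂h/∂z = 0 (ReLU derivative)
∂z/∂w₁ = x = 4

∂L/∂w₁ = 0 × 3 × 0 × 4 = 0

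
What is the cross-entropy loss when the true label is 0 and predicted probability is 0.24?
L = 0.2744

L = -0·log(0.24) - 1·log(0.76) = -log(0.76) = 0.2744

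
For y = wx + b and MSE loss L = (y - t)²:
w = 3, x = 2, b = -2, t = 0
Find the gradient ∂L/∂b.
∂L/∂b = 8

y = wx + b = (3)(2) + -2 = 4
∂L/∂y = 2(y - t) = 2(4 - 0) = 8
∂y/∂b = 1
∂L/∂b = ∂L/∂y · ∂y/∂b = 8 × 1 = 8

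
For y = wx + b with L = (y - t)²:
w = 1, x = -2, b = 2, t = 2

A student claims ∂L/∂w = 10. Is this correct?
Incorrect

y = (1)(-2) + 2 = 0
∂L/∂y = 2(y - t) = 2(0 - 2) = -4
∂y/∂w = x = -2
∂L/∂w = -4 × -2 = 8

Claimed value: 10
Incorrect: The correct gradient is 8.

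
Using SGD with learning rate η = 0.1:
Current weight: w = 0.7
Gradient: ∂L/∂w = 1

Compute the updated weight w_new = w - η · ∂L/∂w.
w_new = 0.6

w_new = w - η·∂L/∂w = 0.7 - 0.1×(1) = 0.7 - (0.1) = 0.6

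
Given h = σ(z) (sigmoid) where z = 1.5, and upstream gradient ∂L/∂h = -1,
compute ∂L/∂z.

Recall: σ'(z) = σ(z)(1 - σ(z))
∂L/∂z = -0.1491

σ(1.5) = 0.8176
σ'(1.5) = σ(1.5)(1 - σ(1.5)) = 0.8176 × 0.1824 = 0.1491
∂L/∂z = ∂L/∂h · σ'(z) = -1 × 0.1491 = -0.1491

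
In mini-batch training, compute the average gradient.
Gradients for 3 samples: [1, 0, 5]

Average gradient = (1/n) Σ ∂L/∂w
Average gradient = 2

Average = (1/3)(1 + 0 + 5) = 6/3 = 2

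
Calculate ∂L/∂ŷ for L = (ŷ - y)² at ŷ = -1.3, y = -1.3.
∂L/∂ŷ = 0.0

∂L/∂ŷ = 2(ŷ - y) = 2(-1.3 - -1.3) = 2(0.0) = 0.0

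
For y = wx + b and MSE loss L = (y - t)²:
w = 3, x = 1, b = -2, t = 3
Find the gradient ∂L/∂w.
∂L/∂w = -4

y = wx + b = (3)(1) + -2 = 1
∂L/∂y = 2(y - t) = 2(1 - 3) = -4
∂y/∂w = x = 1
∂L/∂w = ∂L/∂y · ∂y/∂w = -4 × 1 = -4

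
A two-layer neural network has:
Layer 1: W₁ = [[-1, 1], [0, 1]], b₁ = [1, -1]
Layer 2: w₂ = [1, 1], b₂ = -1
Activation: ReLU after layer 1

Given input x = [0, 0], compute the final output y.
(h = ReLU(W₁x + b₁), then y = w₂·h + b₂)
y = 0

Layer 1 pre-activation: z₁ = [1, -1]
After ReLU: h = [1, 0]
Layer 2 output: y = 1×1 + 1×0 + -1 = 0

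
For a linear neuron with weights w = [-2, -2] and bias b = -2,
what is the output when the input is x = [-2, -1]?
y = 4

y = (-2)(-2) + (-2)(-1) + -2 = 4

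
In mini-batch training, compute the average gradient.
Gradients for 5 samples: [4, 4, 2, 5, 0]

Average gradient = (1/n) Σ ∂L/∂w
Average gradient = 3

Average = (1/5)(4 + 4 + 2 + 5 + 0) = 15/5 = 3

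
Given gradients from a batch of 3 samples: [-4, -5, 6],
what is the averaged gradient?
Average gradient = -1

Average = (1/3)(-4 + -5 + 6) = -3/3 = -1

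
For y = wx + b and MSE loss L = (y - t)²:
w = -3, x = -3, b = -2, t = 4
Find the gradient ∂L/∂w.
∂L/∂w = -18

y = wx + b = (-3)(-3) + -2 = 7
∂L/∂y = 2(y - t) = 2(7 - 4) = 6
∂y/∂w = x = -3
∂L/∂w = ∂L/∂y · ∂y/∂w = 6 × -3 = -18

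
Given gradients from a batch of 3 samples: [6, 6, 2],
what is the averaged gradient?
Average gradient = 4.667

Average = (1/3)(6 + 6 + 2) = 14/3 = 4.667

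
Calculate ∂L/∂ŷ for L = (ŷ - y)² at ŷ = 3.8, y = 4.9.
∂L/∂ŷ = -2.2

∂L/∂ŷ = 2(ŷ - y) = 2(3.8 - 4.9) = 2(-1.1) = -2.2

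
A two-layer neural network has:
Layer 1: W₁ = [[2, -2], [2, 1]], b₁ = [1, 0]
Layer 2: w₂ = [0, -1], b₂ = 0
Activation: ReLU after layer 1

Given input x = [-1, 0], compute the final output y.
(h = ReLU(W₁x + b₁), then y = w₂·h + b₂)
y = 0

Layer 1 pre-activation: z₁ = [-1, -2]
After ReLU: h = [0, 0]
Layer 2 output: y = 0×0 + -1×0 + 0 = 0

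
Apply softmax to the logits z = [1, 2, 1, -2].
p = [0.2097, 0.5701, 0.2097, 0.0104]

exp(z) = [2.718, 7.389, 2.718, 0.1353]
Sum = 12.96
p = [0.2097, 0.5701, 0.2097, 0.0104]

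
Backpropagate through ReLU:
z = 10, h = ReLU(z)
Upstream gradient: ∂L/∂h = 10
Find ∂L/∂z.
∂L/∂z = 10

h = ReLU(10) = 10
Since z > 0: ∂h/∂z = 1
∂L/∂z = ∂L/∂h · ∂h/∂z = 10 × 1 = 10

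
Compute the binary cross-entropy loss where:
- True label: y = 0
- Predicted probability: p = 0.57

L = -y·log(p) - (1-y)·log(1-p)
L = 0.844

L = -0·log(0.57) - 1·log(0.43) = -log(0.43) = 0.844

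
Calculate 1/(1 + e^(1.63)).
0.1638

sigmoid(-1.63) = 1/(1 + e^(1.63)) = 1/(1 + 5.104) = 0.1638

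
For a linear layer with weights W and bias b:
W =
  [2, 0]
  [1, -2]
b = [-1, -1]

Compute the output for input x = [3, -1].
y = [5, 4]

Wx = [2×3 + 0×-1, 1×3 + -2×-1]
   = [6, 5]
y = Wx + b = [6 + -1, 5 + -1] = [5, 4]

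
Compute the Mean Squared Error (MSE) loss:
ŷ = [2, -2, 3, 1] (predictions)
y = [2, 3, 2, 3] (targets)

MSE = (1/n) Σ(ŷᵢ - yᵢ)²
MSE = 7.5

MSE = (1/4)((2-2)² + (-2-3)² + (3-2)² + (1-3)²) = (1/4)(0 + 25 + 1 + 4) = 7.5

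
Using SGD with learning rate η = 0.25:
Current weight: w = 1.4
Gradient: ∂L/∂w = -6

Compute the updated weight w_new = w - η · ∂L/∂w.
w_new = 2.9

w_new = w - η·∂L/∂w = 1.4 - 0.25×(-6) = 1.4 - (-1.5) = 2.9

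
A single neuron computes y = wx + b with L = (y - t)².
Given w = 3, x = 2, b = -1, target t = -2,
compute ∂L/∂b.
∂L/∂b = 14

y = wx + b = (3)(2) + -1 = 5
∂L/∂y = 2(y - t) = 2(5 - -2) = 14
∂y/∂b = 1
∂L/∂b = ∂L/∂y · ∂y/∂b = 14 × 1 = 14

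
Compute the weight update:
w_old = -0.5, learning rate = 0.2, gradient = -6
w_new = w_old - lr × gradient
w_new = 0.7

w_new = w - η·∂L/∂w = -0.5 - 0.2×(-6) = -0.5 - (-1.2) = 0.7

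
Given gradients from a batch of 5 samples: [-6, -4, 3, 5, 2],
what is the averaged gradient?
Average gradient = 0

Average = (1/5)(-6 + -4 + 3 + 5 + 2) = 0/5 = 0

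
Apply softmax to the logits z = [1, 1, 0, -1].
p = [0.3995, 0.3995, 0.147, 0.0541]

exp(z) = [2.718, 2.718, 1, 0.3679]
Sum = 6.804
p = [0.3995, 0.3995, 0.147, 0.0541]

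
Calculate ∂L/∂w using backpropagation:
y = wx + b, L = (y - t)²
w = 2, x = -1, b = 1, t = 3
∂L/∂w = 8

y = wx + b = (2)(-1) + 1 = -1
∂L/∂y = 2(y - t) = 2(-1 - 3) = -8
∂y/∂w = x = -1
∂L/∂w = ∂L/∂y · ∂y/∂w = -8 × -1 = 8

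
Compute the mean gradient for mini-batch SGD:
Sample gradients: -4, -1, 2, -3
Average gradient = -1.5

Average = (1/4)(-4 + -1 + 2 + -3) = -6/4 = -1.5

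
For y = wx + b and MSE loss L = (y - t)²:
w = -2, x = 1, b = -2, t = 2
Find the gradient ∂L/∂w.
∂L/∂w = -12

y = wx + b = (-2)(1) + -2 = -4
∂L/∂y = 2(y - t) = 2(-4 - 2) = -12
∂y/∂w = x = 1
∂L/∂w = ∂L/∂y · ∂y/∂w = -12 × 1 = -12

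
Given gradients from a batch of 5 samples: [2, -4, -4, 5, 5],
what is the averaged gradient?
Average gradient = 0.8

Average = (1/5)(2 + -4 + -4 + 5 + 5) = 4/5 = 0.8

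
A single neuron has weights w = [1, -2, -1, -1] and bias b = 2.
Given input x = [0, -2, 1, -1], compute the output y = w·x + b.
y = 6

y = (1)(0) + (-2)(-2) + (-1)(1) + (-1)(-1) + 2 = 6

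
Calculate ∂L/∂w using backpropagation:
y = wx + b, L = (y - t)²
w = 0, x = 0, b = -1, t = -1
∂L/∂w = 0

y = wx + b = (0)(0) + -1 = -1
∂L/∂y = 2(y - t) = 2(-1 - -1) = 0
∂y/∂w = x = 0
∂L/∂w = ∂L/∂y · ∂y/∂w = 0 × 0 = 0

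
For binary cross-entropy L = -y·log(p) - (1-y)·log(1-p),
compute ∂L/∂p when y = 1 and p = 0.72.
∂L/∂p = -1.389

∂L/∂p = -y/p + (1-y)/(1-p) = -1/0.72 + 0 = -1.389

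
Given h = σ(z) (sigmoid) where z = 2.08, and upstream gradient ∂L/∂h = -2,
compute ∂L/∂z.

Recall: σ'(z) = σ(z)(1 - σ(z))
∂L/∂z = -0.1974

σ(2.08) = 0.8889
σ'(2.08) = σ(2.08)(1 - σ(2.08)) = 0.8889 × 0.1111 = 0.09872
∂L/∂z = ∂L/∂h · σ'(z) = -2 × 0.09872 = -0.1974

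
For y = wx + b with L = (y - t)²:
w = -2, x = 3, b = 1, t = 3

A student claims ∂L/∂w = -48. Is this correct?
Correct

y = (-2)(3) + 1 = -5
∂L/∂y = 2(y - t) = 2(-5 - 3) = -16
∂y/∂w = x = 3
∂L/∂w = -16 × 3 = -48

Claimed value: -48
Correct: The correct gradient is -48.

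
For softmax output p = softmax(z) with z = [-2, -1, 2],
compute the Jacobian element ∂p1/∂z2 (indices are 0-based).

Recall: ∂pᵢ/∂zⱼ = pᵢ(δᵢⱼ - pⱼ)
∂p1/∂z2 = -0.04364

p = softmax(z) = [0.01715, 0.04661, 0.9362]
p1 = 0.04661, p2 = 0.9362

∂p1/∂z2 = -p1 × p2 = -0.04661 × 0.9362 = -0.04364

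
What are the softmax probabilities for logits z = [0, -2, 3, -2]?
p = [0.0468, 0.0063, 0.9405, 0.0063]

exp(z) = [1, 0.1353, 20.09, 0.1353]
Sum = 21.36
p = [0.0468, 0.0063, 0.9405, 0.0063]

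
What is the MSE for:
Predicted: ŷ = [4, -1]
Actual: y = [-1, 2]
MSE = 17

MSE = (1/2)((4--1)² + (-1-2)²) = (1/2)(25 + 9) = 17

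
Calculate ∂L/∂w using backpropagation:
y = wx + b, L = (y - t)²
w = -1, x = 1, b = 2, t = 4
∂L/∂w = -6

y = wx + b = (-1)(1) + 2 = 1
∂L/∂y = 2(y - t) = 2(1 - 4) = -6
∂y/∂w = x = 1
∂L/∂w = ∂L/∂y · ∂y/∂w = -6 × 1 = -6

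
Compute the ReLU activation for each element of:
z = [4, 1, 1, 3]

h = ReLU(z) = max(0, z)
h = [4, 1, 1, 3]

ReLU applied element-wise: max(0,4)=4, max(0,1)=1, max(0,1)=1, max(0,3)=3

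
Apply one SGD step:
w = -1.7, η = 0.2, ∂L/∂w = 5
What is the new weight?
w_new = -2.7

w_new = w - η·∂L/∂w = -1.7 - 0.2×(5) = -1.7 - (1) = -2.7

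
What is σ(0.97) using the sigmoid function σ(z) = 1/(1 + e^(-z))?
0.7251

sigmoid(0.97) = 1/(1 + e^(-0.97)) = 1/(1 + 0.3791) = 0.7251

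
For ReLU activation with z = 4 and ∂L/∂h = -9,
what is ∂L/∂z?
∂L/∂z = -9

h = ReLU(4) = 4
Since z > 0: ∂h/∂z = 1
∂L/∂z = ∂L/∂h · ∂h/∂z = -9 × 1 = -9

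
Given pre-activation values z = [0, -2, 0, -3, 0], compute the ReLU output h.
h = [0, 0, 0, 0, 0]

ReLU applied element-wise: max(0,0)=0, max(0,-2)=0, max(0,0)=0, max(0,-3)=0, max(0,0)=0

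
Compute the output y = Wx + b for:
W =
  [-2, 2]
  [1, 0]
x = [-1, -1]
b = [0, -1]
y = [0, -2]

Wx = [-2×-1 + 2×-1, 1×-1 + 0×-1]
   = [0, -1]
y = Wx + b = [0 + 0, -1 + -1] = [0, -2]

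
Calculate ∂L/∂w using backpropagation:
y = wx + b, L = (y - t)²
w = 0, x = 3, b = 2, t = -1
∂L/∂w = 18

y = wx + b = (0)(3) + 2 = 2
∂L/∂y = 2(y - t) = 2(2 - -1) = 6
∂y/∂w = x = 3
∂L/∂w = ∂L/∂y · ∂y/∂w = 6 × 3 = 18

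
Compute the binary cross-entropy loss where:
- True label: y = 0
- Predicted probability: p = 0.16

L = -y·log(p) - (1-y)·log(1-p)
L = 0.1744

L = -0·log(0.16) - 1·log(0.84) = -log(0.84) = 0.1744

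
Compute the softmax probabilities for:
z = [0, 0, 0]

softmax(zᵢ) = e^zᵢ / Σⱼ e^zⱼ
p = [0.3333, 0.3333, 0.3333]

exp(z) = [1, 1, 1]
Sum = 3
p = [0.3333, 0.3333, 0.3333]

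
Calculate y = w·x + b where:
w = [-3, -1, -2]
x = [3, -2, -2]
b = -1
y = -4

y = (-3)(3) + (-1)(-2) + (-2)(-2) + -1 = -4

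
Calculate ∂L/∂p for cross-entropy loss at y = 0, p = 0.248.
∂L/∂p = 1.33

∂L/∂p = -y/p + (1-y)/(1-p) = 0 + 1/0.752 = 1.33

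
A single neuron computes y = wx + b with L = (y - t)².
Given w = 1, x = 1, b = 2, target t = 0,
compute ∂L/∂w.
∂L/∂w = 6

y = wx + b = (1)(1) + 2 = 3
∂L/∂y = 2(y - t) = 2(3 - 0) = 6
∂y/∂w = x = 1
∂L/∂w = ∂L/∂y · ∂y/∂w = 6 × 1 = 6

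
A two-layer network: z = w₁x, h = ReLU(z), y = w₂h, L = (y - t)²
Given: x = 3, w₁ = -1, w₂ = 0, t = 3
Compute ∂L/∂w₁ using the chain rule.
∂L/∂w₁ = 0

Forward pass:
z = w₁x = -1×3 = -3
h = ReLU(-3) = 0
y = w₂h = 0×0 = 0

Backward pass:
∂L/∂y = 2(y - t) = 2(0 - 3) = -6
∂y/∂h = w₂ = 0
∂h/∂z = 0 (ReLU derivative)
∂z/∂w₁ = x = 3

∂L/∂w₁ = -6 × 0 × 0 × 3 = 0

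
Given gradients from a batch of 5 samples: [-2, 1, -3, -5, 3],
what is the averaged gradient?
Average gradient = -1.2

Average = (1/5)(-2 + 1 + -3 + -5 + 3) = -6/5 = -1.2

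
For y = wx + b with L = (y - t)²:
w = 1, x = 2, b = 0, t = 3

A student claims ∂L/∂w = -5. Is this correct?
Incorrect

y = (1)(2) + 0 = 2
∂L/∂y = 2(y - t) = 2(2 - 3) = -2
∂y/∂w = x = 2
∂L/∂w = -2 × 2 = -4

Claimed value: -5
Incorrect: The correct gradient is -4.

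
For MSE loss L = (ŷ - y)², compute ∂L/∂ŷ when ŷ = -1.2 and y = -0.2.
∂L/∂ŷ = -2.0

∂L/∂ŷ = 2(ŷ - y) = 2(-1.2 - -0.2) = 2(-1.0) = -2.0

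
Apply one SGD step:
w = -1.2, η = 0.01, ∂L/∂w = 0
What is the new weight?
w_new = -1.2

w_new = w - η·∂L/∂w = -1.2 - 0.01×(0) = -1.2 - (0) = -1.2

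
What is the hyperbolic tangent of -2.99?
-0.995

tanh(-2.99) = (e^(-2.99) - e^(2.99))/(e^(-2.99) + e^(2.99)) = -0.995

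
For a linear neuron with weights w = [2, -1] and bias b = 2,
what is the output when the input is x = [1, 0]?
y = 4

y = (2)(1) + (-1)(0) + 2 = 4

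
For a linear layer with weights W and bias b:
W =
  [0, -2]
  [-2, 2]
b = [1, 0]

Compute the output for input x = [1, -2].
y = [5, -6]

Wx = [0×1 + -2×-2, -2×1 + 2×-2]
   = [4, -6]
y = Wx + b = [4 + 1, -6 + 0] = [5, -6]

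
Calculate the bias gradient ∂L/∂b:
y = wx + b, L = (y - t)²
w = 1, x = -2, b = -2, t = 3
∂L/∂b = -14

y = wx + b = (1)(-2) + -2 = -4
∂L/∂y = 2(y - t) = 2(-4 - 3) = -14
∂y/∂b = 1
∂L/∂b = ∂L/∂y · ∂y/∂b = -14 × 1 = -14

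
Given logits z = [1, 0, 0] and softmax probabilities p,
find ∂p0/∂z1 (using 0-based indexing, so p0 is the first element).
∂p0/∂z1 = -0.1221

p = softmax(z) = [0.5761, 0.2119, 0.2119]
p0 = 0.5761, p1 = 0.2119

∂p0/∂z1 = -p0 × p1 = -0.5761 × 0.2119 = -0.1221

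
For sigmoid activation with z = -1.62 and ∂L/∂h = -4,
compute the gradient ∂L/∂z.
∂L/∂z = -0.5516

σ(-1.62) = 0.1652
σ'(-1.62) = σ(-1.62)(1 - σ(-1.62)) = 0.1652 × 0.8348 = 0.1379
∂L/∂z = ∂L/∂h · σ'(z) = -4 × 0.1379 = -0.5516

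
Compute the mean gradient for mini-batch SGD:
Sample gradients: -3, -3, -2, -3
Average gradient = -2.75

Average = (1/4)(-3 + -3 + -2 + -3) = -11/4 = -2.75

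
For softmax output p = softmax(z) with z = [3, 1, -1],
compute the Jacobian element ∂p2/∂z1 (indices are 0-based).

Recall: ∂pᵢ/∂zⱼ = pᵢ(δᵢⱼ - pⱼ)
∂p2/∂z1 = -0.001862

p = softmax(z) = [0.8668, 0.1173, 0.01588]
p2 = 0.01588, p1 = 0.1173

∂p2/∂z1 = -p2 × p1 = -0.01588 × 0.1173 = -0.001862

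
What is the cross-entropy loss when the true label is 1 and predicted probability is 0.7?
L = 0.3567

L = -1·log(0.7) - 0·log(0.3) = -log(0.7) = 0.3567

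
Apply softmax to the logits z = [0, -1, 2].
p = [0.1142, 0.042, 0.8438]

exp(z) = [1, 0.3679, 7.389]
Sum = 8.757
p = [0.1142, 0.042, 0.8438]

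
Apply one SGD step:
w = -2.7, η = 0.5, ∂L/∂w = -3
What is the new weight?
w_new = -1.2

w_new = w - η·∂L/∂w = -2.7 - 0.5×(-3) = -2.7 - (-1.5) = -1.2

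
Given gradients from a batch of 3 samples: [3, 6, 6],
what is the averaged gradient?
Average gradient = 5

Average = (1/3)(3 + 6 + 6) = 15/3 = 5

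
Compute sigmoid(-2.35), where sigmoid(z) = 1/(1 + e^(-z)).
0.08707

sigmoid(-2.35) = 1/(1 + e^(2.35)) = 1/(1 + 10.49) = 0.08707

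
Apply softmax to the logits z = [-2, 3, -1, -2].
p = [0.0065, 0.9692, 0.0178, 0.0065]

exp(z) = [0.1353, 20.09, 0.3679, 0.1353]
Sum = 20.72
p = [0.0065, 0.9692, 0.0178, 0.0065]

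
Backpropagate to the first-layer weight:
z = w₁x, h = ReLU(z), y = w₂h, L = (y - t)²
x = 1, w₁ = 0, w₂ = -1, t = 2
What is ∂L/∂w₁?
∂L/∂w₁ = 0

Forward pass:
z = w₁x = 0×1 = 0
h = ReLU(0) = 0
y = w₂h = -1×0 = 0

Backward pass:
∂L/∂y = 2(y - t) = 2(0 - 2) = -4
∂y/∂h = w₂ = -1
∂h/∂z = 0 (ReLU derivative)
∂z/∂w₁ = x = 1

∂L/∂w₁ = -4 × -1 × 0 × 1 = 0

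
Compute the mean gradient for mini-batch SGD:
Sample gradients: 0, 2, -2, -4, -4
Average gradient = -1.6

Average = (1/5)(0 + 2 + -2 + -4 + -4) = -8/5 = -1.6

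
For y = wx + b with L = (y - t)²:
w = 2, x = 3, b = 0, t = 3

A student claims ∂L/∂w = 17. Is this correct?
Incorrect

y = (2)(3) + 0 = 6
∂L/∂y = 2(y - t) = 2(6 - 3) = 6
∂y/∂w = x = 3
∂L/∂w = 6 × 3 = 18

Claimed value: 17
Incorrect: The correct gradient is 18.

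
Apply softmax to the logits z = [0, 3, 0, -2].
p = [0.045, 0.9039, 0.045, 0.0061]

exp(z) = [1, 20.09, 1, 0.1353]
Sum = 22.22
p = [0.045, 0.9039, 0.045, 0.0061]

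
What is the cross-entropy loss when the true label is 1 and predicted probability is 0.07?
L = 2.659

L = -1·log(0.07) - 0·log(0.93) = -log(0.07) = 2.659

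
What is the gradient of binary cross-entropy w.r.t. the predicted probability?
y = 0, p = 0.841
∂L/∂p = 6.289

∂L/∂p = -y/p + (1-y)/(1-p) = 0 + 1/0.159 = 6.289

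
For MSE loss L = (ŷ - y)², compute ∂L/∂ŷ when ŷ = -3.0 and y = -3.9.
∂L/∂ŷ = 1.8

∂L/∂ŷ = 2(ŷ - y) = 2(-3.0 - -3.9) = 2(0.9) = 1.8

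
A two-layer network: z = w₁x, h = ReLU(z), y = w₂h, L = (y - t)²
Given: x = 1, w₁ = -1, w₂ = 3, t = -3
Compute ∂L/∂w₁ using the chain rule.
∂L/∂w₁ = 0

Forward pass:
z = w₁x = -1×1 = -1
h = ReLU(-1) = 0
y = w₂h = 3×0 = 0

Backward pass:
∂L/∂y = 2(y - t) = 2(0 - -3) = 6
∂y/∂h = w₂ = 3
∂h/∂z = 0 (ReLU derivative)
∂z/∂w₁ = x = 1

∂L/∂w₁ = 6 × 3 × 0 × 1 = 0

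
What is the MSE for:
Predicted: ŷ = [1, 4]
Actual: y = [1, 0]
MSE = 8

MSE = (1/2)((1-1)² + (4-0)²) = (1/2)(0 + 16) = 8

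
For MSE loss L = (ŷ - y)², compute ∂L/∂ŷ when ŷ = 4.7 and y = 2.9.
∂L/∂ŷ = 3.6

∂L/∂ŷ = 2(ŷ - y) = 2(4.7 - 2.9) = 2(1.8) = 3.6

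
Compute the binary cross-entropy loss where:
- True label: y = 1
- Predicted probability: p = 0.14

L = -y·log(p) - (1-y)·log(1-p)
L = 1.966

L = -1·log(0.14) - 0·log(0.86) = -log(0.14) = 1.966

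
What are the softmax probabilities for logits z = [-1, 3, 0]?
p = [0.0171, 0.9362, 0.0466]

exp(z) = [0.3679, 20.09, 1]
Sum = 21.45
p = [0.0171, 0.9362, 0.0466]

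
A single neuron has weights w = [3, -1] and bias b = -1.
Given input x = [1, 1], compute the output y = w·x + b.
y = 1

y = (3)(1) + (-1)(1) + -1 = 1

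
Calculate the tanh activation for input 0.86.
0.6963

tanh(0.86) = (e^(0.86) - e^(-0.86))/(e^(0.86) + e^(-0.86)) = 0.6963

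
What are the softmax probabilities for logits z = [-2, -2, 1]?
p = [0.0453, 0.0453, 0.9094]

exp(z) = [0.1353, 0.1353, 2.718]
Sum = 2.989
p = [0.0453, 0.0453, 0.9094]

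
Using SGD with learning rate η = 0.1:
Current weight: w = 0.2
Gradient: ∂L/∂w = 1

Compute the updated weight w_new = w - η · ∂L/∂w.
w_new = 0.1

w_new = w - η·∂L/∂w = 0.2 - 0.1×(1) = 0.2 - (0.1) = 0.1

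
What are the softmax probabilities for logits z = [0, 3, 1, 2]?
p = [0.0321, 0.6439, 0.0871, 0.2369]

exp(z) = [1, 20.09, 2.718, 7.389]
Sum = 31.19
p = [0.0321, 0.6439, 0.0871, 0.2369]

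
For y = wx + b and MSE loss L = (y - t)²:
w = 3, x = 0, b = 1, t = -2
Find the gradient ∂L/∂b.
∂L/∂b = 6

y = wx + b = (3)(0) + 1 = 1
∂L/∂y = 2(y - t) = 2(1 - -2) = 6
∂y/∂b = 1
∂L/∂b = ∂L/∂y · ∂y/∂b = 6 × 1 = 6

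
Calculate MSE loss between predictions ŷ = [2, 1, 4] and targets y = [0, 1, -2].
MSE = 13.33

MSE = (1/3)((2-0)² + (1-1)² + (4--2)²) = (1/3)(4 + 0 + 36) = 13.33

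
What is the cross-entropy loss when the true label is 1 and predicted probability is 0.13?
L = 2.04

L = -1·log(0.13) - 0·log(0.87) = -log(0.13) = 2.04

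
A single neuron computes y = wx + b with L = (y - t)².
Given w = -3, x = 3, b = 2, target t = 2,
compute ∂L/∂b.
∂L/∂b = -18

y = wx + b = (-3)(3) + 2 = -7
∂L/∂y = 2(y - t) = 2(-7 - 2) = -18
∂y/∂b = 1
∂L/∂b = ∂L/∂y · ∂y/∂b = -18 × 1 = -18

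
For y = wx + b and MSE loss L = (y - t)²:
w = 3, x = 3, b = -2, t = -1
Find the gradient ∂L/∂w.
∂L/∂w = 48

y = wx + b = (3)(3) + -2 = 7
∂L/∂y = 2(y - t) = 2(7 - -1) = 16
∂y/∂w = x = 3
∂L/∂w = ∂L/∂y · ∂y/∂w = 16 × 3 = 48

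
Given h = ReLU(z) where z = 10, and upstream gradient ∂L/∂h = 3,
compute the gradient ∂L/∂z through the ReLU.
∂L/∂z = 3

h = ReLU(10) = 10
Since z > 0: ∂h/∂z = 1
∂L/∂z = ∂L/∂h · ∂h/∂z = 3 × 1 = 3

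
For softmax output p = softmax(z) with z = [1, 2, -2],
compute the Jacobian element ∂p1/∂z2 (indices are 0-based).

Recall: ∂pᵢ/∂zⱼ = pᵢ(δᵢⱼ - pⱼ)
∂p1/∂z2 = -0.009532

p = softmax(z) = [0.2654, 0.7214, 0.01321]
p1 = 0.7214, p2 = 0.01321

∂p1/∂z2 = -p1 × p2 = -0.7214 × 0.01321 = -0.009532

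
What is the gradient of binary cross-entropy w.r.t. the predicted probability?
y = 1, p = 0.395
∂L/∂p = -2.532

∂L/∂p = -y/p + (1-y)/(1-p) = -1/0.395 + 0 = -2.532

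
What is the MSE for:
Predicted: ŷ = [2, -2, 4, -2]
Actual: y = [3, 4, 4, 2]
MSE = 13.25

MSE = (1/4)((2-3)² + (-2-4)² + (4-4)² + (-2-2)²) = (1/4)(1 + 36 + 0 + 16) = 13.25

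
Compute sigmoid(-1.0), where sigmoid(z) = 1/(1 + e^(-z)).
0.2689

sigmoid(-1.0) = 1/(1 + e^(1.0)) = 1/(1 + 2.718) = 0.2689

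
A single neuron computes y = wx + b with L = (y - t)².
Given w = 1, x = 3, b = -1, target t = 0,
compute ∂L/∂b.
∂L/∂b = 4

y = wx + b = (1)(3) + -1 = 2
∂L/∂y = 2(y - t) = 2(2 - 0) = 4
∂y/∂b = 1
∂L/∂b = ∂L/∂y · ∂y/∂b = 4 × 1 = 4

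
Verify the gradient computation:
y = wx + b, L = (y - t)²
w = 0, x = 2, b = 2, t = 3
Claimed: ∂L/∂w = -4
Correct

y = (0)(2) + 2 = 2
∂L/∂y = 2(y - t) = 2(2 - 3) = -2
∂y/∂w = x = 2
∂L/∂w = -2 × 2 = -4

Claimed value: -4
Correct: The correct gradient is -4.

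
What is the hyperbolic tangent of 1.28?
0.8565

tanh(1.28) = (e^(1.28) - e^(-1.28))/(e^(1.28) + e^(-1.28)) = 0.8565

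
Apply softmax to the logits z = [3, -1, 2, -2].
p = [0.7179, 0.0131, 0.2641, 0.0048]

exp(z) = [20.09, 0.3679, 7.389, 0.1353]
Sum = 27.98
p = [0.7179, 0.0131, 0.2641, 0.0048]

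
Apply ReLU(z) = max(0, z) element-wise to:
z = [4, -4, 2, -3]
h = [4, 0, 2, 0]

ReLU applied element-wise: max(0,4)=4, max(0,-4)=0, max(0,2)=2, max(0,-3)=0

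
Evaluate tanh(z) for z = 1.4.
0.8854

tanh(1.4) = (e^(1.4) - e^(-1.4))/(e^(1.4) + e^(-1.4)) = 0.8854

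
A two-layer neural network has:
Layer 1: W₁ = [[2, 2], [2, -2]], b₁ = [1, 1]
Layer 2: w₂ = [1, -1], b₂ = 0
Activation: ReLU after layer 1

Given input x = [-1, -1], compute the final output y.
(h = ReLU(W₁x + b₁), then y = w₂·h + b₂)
y = -1

Layer 1 pre-activation: z₁ = [-3, 1]
After ReLU: h = [0, 1]
Layer 2 output: y = 1×0 + -1×1 + 0 = -1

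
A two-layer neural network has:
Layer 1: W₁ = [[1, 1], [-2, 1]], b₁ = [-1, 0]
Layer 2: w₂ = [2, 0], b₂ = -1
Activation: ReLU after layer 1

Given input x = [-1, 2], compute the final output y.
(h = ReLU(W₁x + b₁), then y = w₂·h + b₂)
y = -1

Layer 1 pre-activation: z₁ = [0, 4]
After ReLU: h = [0, 4]
Layer 2 output: y = 2×0 + 0×4 + -1 = -1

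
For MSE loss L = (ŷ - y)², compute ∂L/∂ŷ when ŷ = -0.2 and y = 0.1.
∂L/∂ŷ = -0.6

∂L/∂ŷ = 2(ŷ - y) = 2(-0.2 - 0.1) = 2(-0.3) = -0.6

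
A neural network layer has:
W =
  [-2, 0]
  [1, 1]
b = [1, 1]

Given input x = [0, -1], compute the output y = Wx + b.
y = [1, 0]

Wx = [-2×0 + 0×-1, 1×0 + 1×-1]
   = [0, -1]
y = Wx + b = [0 + 1, -1 + 1] = [1, 0]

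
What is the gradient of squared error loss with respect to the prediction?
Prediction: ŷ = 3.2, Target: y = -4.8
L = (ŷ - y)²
∂L/∂ŷ = 16.0

∂L/∂ŷ = 2(ŷ - y) = 2(3.2 - -4.8) = 2(8.0) = 16.0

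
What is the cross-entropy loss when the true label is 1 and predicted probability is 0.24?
L = 1.427

L = -1·log(0.24) - 0·log(0.76) = -log(0.24) = 1.427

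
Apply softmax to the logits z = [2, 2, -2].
p = [0.4955, 0.4955, 0.0091]

exp(z) = [7.389, 7.389, 0.1353]
Sum = 14.91
p = [0.4955, 0.4955, 0.0091]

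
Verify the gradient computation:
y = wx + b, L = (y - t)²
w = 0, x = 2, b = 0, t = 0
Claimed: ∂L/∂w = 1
Incorrect

y = (0)(2) + 0 = 0
∂L/∂y = 2(y - t) = 2(0 - 0) = 0
∂y/∂w = x = 2
∂L/∂w = 0 × 2 = 0

Claimed value: 1
Incorrect: The correct gradient is 0.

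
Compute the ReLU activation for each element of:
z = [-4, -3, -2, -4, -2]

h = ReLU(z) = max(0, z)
h = [0, 0, 0, 0, 0]

ReLU applied element-wise: max(0,-4)=0, max(0,-3)=0, max(0,-2)=0, max(0,-4)=0, max(0,-2)=0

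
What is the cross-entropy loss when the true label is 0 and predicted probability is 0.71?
L = 1.238

L = -0·log(0.71) - 1·log(0.29) = -log(0.29) = 1.238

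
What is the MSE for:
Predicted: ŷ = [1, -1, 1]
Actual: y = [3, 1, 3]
MSE = 4

MSE = (1/3)((1-3)² + (-1-1)² + (1-3)²) = (1/3)(4 + 4 + 4) = 4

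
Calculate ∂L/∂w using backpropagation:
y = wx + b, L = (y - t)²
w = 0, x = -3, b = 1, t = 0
∂L/∂w = -6

y = wx + b = (0)(-3) + 1 = 1
∂L/∂y = 2(y - t) = 2(1 - 0) = 2
∂y/∂w = x = -3
∂L/∂w = ∂L/∂y · ∂y/∂w = 2 × -3 = -6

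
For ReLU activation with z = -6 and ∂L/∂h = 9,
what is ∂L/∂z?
∂L/∂z = 0

h = ReLU(-6) = 0
Since z < 0: ∂h/∂z = 0
∂L/∂z = ∂L/∂h · ∂h/∂z = 9 × 0 = 0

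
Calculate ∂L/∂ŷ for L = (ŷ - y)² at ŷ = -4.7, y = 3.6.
∂L/∂ŷ = -16.6

∂L/∂ŷ = 2(ŷ - y) = 2(-4.7 - 3.6) = 2(-8.3) = -16.6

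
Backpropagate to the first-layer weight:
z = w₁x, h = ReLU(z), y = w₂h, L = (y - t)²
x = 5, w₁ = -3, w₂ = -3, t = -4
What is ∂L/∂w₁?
∂L/∂w₁ = 0

Forward pass:
z = w₁x = -3×5 = -15
h = ReLU(-15) = 0
y = w₂h = -3×0 = 0

Backward pass:
∂L/∂y = 2(y - t) = 2(0 - -4) = 8
∂y/∂h = w₂ = -3
∂h/∂z = 0 (ReLU derivative)
∂z/∂w₁ = x = 5

∂L/∂w₁ = 8 × -3 × 0 × 5 = 0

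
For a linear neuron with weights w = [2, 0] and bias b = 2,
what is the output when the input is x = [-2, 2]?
y = -2

y = (2)(-2) + (0)(2) + 2 = -2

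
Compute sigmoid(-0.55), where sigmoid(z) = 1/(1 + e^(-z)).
0.3659

sigmoid(-0.55) = 1/(1 + e^(0.55)) = 1/(1 + 1.733) = 0.3659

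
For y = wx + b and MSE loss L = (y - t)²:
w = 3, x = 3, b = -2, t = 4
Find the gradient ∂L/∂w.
∂L/∂w = 18

y = wx + b = (3)(3) + -2 = 7
∂L/∂y = 2(y - t) = 2(7 - 4) = 6
∂y/∂w = x = 3
∂L/∂w = ∂L/∂y · ∂y/∂w = 6 × 3 = 18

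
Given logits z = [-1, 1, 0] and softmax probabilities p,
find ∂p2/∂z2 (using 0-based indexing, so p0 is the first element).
∂p2/∂z2 = 0.1848

p = softmax(z) = [0.09003, 0.6652, 0.2447]
p2 = 0.2447

∂p2/∂z2 = p2(1 - p2) = 0.2447 × (1 - 0.2447) = 0.1848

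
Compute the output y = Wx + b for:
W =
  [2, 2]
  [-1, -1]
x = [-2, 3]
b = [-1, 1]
y = [1, 0]

Wx = [2×-2 + 2×3, -1×-2 + -1×3]
   = [2, -1]
y = Wx + b = [2 + -1, -1 + 1] = [1, 0]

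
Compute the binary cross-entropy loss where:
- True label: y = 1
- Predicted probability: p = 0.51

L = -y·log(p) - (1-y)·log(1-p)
L = 0.6733

L = -1·log(0.51) - 0·log(0.49) = -log(0.51) = 0.6733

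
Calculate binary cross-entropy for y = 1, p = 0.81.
L = 0.2107

L = -1·log(0.81) - 0·log(0.19) = -log(0.81) = 0.2107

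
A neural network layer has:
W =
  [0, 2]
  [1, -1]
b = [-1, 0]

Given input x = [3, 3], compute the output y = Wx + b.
y = [5, 0]

Wx = [0×3 + 2×3, 1×3 + -1×3]
   = [6, 0]
y = Wx + b = [6 + -1, 0 + 0] = [5, 0]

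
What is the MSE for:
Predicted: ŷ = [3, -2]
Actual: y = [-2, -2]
MSE = 12.5

MSE = (1/2)((3--2)² + (-2--2)²) = (1/2)(25 + 0) = 12.5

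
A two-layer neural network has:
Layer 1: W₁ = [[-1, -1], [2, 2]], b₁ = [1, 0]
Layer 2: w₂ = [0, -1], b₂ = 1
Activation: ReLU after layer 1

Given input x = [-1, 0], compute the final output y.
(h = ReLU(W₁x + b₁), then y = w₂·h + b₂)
y = 1

Layer 1 pre-activation: z₁ = [2, -2]
After ReLU: h = [2, 0]
Layer 2 output: y = 0×2 + -1×0 + 1 = 1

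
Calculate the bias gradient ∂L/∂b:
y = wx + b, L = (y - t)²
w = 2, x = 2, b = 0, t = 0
∂L/∂b = 8

y = wx + b = (2)(2) + 0 = 4
∂L/∂y = 2(y - t) = 2(4 - 0) = 8
∂y/∂b = 1
∂L/∂b = ∂L/∂y · ∂y/∂b = 8 × 1 = 8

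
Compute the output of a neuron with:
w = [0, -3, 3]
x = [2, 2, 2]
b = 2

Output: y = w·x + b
y = 2

y = (0)(2) + (-3)(2) + (3)(2) + 2 = 2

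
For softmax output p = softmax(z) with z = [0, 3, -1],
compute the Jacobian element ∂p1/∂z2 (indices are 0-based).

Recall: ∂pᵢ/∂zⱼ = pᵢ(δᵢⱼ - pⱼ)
∂p1/∂z2 = -0.01605

p = softmax(z) = [0.04661, 0.9362, 0.01715]
p1 = 0.9362, p2 = 0.01715

∂p1/∂z2 = -p1 × p2 = -0.9362 × 0.01715 = -0.01605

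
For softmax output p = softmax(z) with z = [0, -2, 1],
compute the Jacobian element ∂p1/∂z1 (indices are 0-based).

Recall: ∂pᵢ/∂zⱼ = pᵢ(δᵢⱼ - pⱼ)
∂p1/∂z1 = 0.03389

p = softmax(z) = [0.2595, 0.03512, 0.7054]
p1 = 0.03512

∂p1/∂z1 = p1(1 - p1) = 0.03512 × (1 - 0.03512) = 0.03389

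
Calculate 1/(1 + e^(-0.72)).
0.6726

sigmoid(0.72) = 1/(1 + e^(-0.72)) = 1/(1 + 0.4868) = 0.6726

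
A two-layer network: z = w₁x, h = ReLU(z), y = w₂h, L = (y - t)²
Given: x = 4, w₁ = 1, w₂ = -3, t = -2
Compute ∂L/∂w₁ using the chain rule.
∂L/∂w₁ = 240

Forward pass:
z = w₁x = 1×4 = 4
h = ReLU(4) = 4
y = w₂h = -3×4 = -12

Backward pass:
∂L/∂y = 2(y - t) = 2(-12 - -2) = -20
∂y/∂h = w₂ = -3
∂h/∂z = 1 (ReLU derivative)
∂z/∂w₁ = x = 4

∂L/∂w₁ = -20 × -3 × 1 × 4 = 240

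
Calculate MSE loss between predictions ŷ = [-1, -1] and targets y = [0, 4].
MSE = 13

MSE = (1/2)((-1-0)² + (-1-4)²) = (1/2)(1 + 25) = 13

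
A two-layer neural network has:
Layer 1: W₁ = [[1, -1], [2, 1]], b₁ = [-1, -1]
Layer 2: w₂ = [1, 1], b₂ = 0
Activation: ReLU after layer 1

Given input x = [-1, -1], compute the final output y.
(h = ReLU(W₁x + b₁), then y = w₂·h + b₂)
y = 0

Layer 1 pre-activation: z₁ = [-1, -4]
After ReLU: h = [0, 0]
Layer 2 output: y = 1×0 + 1×0 + 0 = 0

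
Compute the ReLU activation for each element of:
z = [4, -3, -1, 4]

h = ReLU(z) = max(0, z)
h = [4, 0, 0, 4]

ReLU applied element-wise: max(0,4)=4, max(0,-3)=0, max(0,-1)=0, max(0,4)=4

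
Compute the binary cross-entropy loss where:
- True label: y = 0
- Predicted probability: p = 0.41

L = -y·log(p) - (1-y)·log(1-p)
L = 0.5276

L = -0·log(0.41) - 1·log(0.59) = -log(0.59) = 0.5276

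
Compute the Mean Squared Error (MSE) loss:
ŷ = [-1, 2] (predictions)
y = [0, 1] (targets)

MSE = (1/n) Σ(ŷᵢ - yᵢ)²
MSE = 1

MSE = (1/2)((-1-0)² + (2-1)²) = (1/2)(1 + 1) = 1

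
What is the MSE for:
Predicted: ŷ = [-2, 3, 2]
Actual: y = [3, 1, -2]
MSE = 15

MSE = (1/3)((-2-3)² + (3-1)² + (2--2)²) = (1/3)(25 + 4 + 16) = 15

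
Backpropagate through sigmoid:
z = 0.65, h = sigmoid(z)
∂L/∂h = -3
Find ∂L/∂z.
∂L/∂z = -0.676

σ(0.65) = 0.657
σ'(0.65) = σ(0.65)(1 - σ(0.65)) = 0.657 × 0.343 = 0.2253
∂L/∂z = ∂L/∂h · σ'(z) = -3 × 0.2253 = -0.676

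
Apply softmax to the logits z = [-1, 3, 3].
p = [0.0091, 0.4955, 0.4955]

exp(z) = [0.3679, 20.09, 20.09]
Sum = 40.54
p = [0.0091, 0.4955, 0.4955]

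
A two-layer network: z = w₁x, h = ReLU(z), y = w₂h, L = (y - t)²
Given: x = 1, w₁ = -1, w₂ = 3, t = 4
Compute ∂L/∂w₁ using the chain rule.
∂L/∂w₁ = 0

Forward pass:
z = w₁x = -1×1 = -1
h = ReLU(-1) = 0
y = w₂h = 3×0 = 0

Backward pass:
∂L/∂y = 2(y - t) = 2(0 - 4) = -8
∂y/∂h = w₂ = 3
∂h/∂z = 0 (ReLU derivative)
∂z/∂w₁ = x = 1

∂L/∂w₁ = -8 × 3 × 0 × 1 = 0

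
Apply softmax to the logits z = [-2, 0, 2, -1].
p = [0.0152, 0.1125, 0.831, 0.0414]

exp(z) = [0.1353, 1, 7.389, 0.3679]
Sum = 8.892
p = [0.0152, 0.1125, 0.831, 0.0414]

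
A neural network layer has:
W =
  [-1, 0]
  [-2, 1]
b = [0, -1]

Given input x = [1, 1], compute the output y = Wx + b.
y = [-1, -2]

Wx = [-1×1 + 0×1, -2×1 + 1×1]
   = [-1, -1]
y = Wx + b = [-1 + 0, -1 + -1] = [-1, -2]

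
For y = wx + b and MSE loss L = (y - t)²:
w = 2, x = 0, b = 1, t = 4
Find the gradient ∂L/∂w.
∂L/∂w = 0

y = wx + b = (2)(0) + 1 = 1
∂L/∂y = 2(y - t) = 2(1 - 4) = -6
∂y/∂w = x = 0
∂L/∂w = ∂L/∂y · ∂y/∂w = -6 × 0 = 0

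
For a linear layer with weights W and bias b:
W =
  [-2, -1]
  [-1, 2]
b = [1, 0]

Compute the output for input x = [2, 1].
y = [-4, 0]

Wx = [-2×2 + -1×1, -1×2 + 2×1]
   = [-5, 0]
y = Wx + b = [-5 + 1, 0 + 0] = [-4, 0]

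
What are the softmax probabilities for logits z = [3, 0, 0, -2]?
p = [0.9039, 0.045, 0.045, 0.0061]

exp(z) = [20.09, 1, 1, 0.1353]
Sum = 22.22
p = [0.9039, 0.045, 0.045, 0.0061]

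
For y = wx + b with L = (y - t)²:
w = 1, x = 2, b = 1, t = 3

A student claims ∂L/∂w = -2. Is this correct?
Incorrect

y = (1)(2) + 1 = 3
∂L/∂y = 2(y - t) = 2(3 - 3) = 0
∂y/∂w = x = 2
∂L/∂w = 0 × 2 = 0

Claimed value: -2
Incorrect: The correct gradient is 0.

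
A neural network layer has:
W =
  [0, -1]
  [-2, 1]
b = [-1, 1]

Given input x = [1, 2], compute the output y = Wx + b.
y = [-3, 1]

Wx = [0×1 + -1×2, -2×1 + 1×2]
   = [-2, 0]
y = Wx + b = [-2 + -1, 0 + 1] = [-3, 1]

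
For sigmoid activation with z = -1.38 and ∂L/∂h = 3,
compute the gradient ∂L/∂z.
∂L/∂z = 0.4818

σ(-1.38) = 0.201
σ'(-1.38) = σ(-1.38)(1 - σ(-1.38)) = 0.201 × 0.799 = 0.1606
∂L/∂z = ∂L/∂h · σ'(z) = 3 × 0.1606 = 0.4818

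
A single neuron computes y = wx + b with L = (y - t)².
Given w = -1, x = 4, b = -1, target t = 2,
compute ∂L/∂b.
∂L/∂b = -14

y = wx + b = (-1)(4) + -1 = -5
∂L/∂y = 2(y - t) = 2(-5 - 2) = -14
∂y/∂b = 1
∂L/∂b = ∂L/∂y · ∂y/∂b = -14 × 1 = -14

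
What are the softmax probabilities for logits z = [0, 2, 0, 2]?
p = [0.0596, 0.4404, 0.0596, 0.4404]

exp(z) = [1, 7.389, 1, 7.389]
Sum = 16.78
p = [0.0596, 0.4404, 0.0596, 0.4404]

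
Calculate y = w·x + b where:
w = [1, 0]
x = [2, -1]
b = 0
y = 2

y = (1)(2) + (0)(-1) + 0 = 2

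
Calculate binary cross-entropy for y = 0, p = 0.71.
L = 1.238

L = -0·log(0.71) - 1·log(0.29) = -log(0.29) = 1.238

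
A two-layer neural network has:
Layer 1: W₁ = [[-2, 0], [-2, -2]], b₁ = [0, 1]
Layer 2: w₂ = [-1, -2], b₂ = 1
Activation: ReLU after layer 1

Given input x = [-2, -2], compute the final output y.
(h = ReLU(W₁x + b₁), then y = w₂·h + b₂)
y = -21

Layer 1 pre-activation: z₁ = [4, 9]
After ReLU: h = [4, 9]
Layer 2 output: y = -1×4 + -2×9 + 1 = -21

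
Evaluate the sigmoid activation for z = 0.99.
0.7291

sigmoid(0.99) = 1/(1 + e^(-0.99)) = 1/(1 + 0.3716) = 0.7291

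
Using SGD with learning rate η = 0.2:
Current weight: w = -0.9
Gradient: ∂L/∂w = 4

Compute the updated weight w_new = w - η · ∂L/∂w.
w_new = -1.7

w_new = w - η·∂L/∂w = -0.9 - 0.2×(4) = -0.9 - (0.8) = -1.7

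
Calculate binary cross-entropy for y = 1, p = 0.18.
L = 1.715

L = -1·log(0.18) - 0·log(0.82) = -log(0.18) = 1.715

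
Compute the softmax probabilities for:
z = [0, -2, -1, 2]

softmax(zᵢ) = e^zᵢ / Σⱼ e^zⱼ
p = [0.1125, 0.0152, 0.0414, 0.831]

exp(z) = [1, 0.1353, 0.3679, 7.389]
Sum = 8.892
p = [0.1125, 0.0152, 0.0414, 0.831]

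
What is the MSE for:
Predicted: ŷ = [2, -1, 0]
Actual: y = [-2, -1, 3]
MSE = 8.333

MSE = (1/3)((2--2)² + (-1--1)² + (0-3)²) = (1/3)(16 + 0 + 9) = 8.333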